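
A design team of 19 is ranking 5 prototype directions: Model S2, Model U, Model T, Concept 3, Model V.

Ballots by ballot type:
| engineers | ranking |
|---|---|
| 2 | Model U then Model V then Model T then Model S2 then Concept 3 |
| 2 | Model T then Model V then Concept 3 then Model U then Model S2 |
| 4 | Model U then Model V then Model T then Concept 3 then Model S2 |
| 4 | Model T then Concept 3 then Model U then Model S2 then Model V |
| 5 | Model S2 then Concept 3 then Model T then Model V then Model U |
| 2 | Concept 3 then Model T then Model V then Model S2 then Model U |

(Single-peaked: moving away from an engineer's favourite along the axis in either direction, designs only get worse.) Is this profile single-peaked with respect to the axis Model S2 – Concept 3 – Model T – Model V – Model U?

no

Axis positions: Model S2=1, Concept 3=2, Model T=3, Model V=4, Model U=5.
Ballot type 1: ranking walks positions 5-4-3-1-2; Model S2 is ranked above Concept 3 even though Concept 3 lies between Model S2 and the peak Model U on the axis — preferences dip and rise again. Not single-peaked.
Ballot type 2 (peak Model T at position 3): ranking walks positions 3-4-2-5-1, expanding outward from the peak — single-peaked.
Ballot type 3 (peak Model U at position 5): ranking walks positions 5-4-3-2-1, expanding outward from the peak — single-peaked.
Ballot type 4: ranking walks positions 3-2-5-1-4; Model U is ranked above Model V even though Model V lies between Model U and the peak Model T on the axis — preferences dip and rise again. Not single-peaked.
Ballot type 5 (peak Model S2 at position 1): ranking walks positions 1-2-3-4-5, expanding outward from the peak — single-peaked.
Ballot type 6 (peak Concept 3 at position 2): ranking walks positions 2-3-4-1-5, expanding outward from the peak — single-peaked.
Ballot type 1 violates single-peakedness, so the profile is not single-peaked on this axis.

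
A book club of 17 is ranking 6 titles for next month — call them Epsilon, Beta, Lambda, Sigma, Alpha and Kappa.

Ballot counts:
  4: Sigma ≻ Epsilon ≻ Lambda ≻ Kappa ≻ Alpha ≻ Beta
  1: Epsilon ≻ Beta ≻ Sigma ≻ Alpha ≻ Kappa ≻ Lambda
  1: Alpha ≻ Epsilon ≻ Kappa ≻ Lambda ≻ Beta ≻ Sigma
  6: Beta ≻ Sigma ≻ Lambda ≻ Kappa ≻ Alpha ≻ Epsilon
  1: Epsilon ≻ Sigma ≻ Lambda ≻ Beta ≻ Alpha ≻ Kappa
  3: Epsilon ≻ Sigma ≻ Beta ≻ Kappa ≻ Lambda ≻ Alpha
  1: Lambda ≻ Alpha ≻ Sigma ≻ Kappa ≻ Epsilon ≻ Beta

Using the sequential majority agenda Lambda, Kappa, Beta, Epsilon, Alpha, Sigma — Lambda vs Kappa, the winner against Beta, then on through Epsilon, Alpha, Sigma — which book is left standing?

Round 1: Lambda vs Kappa — 12–5, Lambda advances.
Round 2: Lambda vs Beta — 7–10, Beta advances.
Round 3: Beta vs Epsilon — 6–11, Epsilon advances.
Round 4: Epsilon vs Alpha — 9–8, Epsilon advances.
Round 5: Epsilon vs Sigma — 6–11, Sigma advances.
The agenda winner is Sigma.

Sigma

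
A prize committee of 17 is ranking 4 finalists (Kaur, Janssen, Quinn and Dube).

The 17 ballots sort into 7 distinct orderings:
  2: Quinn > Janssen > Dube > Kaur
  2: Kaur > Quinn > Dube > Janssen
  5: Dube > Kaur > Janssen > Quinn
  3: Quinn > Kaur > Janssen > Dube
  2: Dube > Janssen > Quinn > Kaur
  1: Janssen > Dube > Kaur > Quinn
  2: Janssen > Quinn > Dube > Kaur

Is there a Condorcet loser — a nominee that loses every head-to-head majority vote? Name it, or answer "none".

Pairwise majorities:
Kaur vs Janssen: Kaur is ranked higher on 2+5+3 = 10 ballots, Janssen on 7. Kaur wins 10–7.
Kaur vs Quinn: Quinn wins 9–8.
Kaur vs Dube: Kaur is ranked higher on 2+3 = 5 ballots, Dube on 12. Dube wins 12–5.
Janssen vs Quinn: Janssen preferred on 5+2+1+2 = 10 ballots; Janssen wins 10–7.
Janssen vs Dube: Janssen is ranked higher on 2+3+1+2 = 8 ballots, Dube on 9. Dube wins 9–8.
Quinn vs Dube: 2+2+3+2 = 9 for Quinn, 8 for Dube — Quinn by 9–8.
Every nominee wins at least one matchup (Kaur beats Janssen; Janssen beats Quinn; Quinn beats Kaur; Dube beats Kaur), so there is no Condorcet loser.

none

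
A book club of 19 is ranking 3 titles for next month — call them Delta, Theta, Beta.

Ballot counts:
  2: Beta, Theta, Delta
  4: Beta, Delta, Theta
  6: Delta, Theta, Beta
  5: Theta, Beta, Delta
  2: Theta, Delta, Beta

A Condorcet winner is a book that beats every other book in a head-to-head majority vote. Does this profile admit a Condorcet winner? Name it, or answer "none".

Check each pair by majority over 19 ballots:
Delta vs Theta: Delta preferred on 4+6 = 10 ballots; Delta wins 10–9.
Delta vs Beta: Delta is ranked higher on 6+2 = 8 ballots, Beta on 11. Beta wins 11–8.
Theta vs Beta: Theta wins 13–6.
Each book drops at least one matchup (Delta loses to Beta; Theta loses to Delta; Beta loses to Theta); the cycle Delta beats Theta beats Beta beats Delta rules out a Condorcet winner.

none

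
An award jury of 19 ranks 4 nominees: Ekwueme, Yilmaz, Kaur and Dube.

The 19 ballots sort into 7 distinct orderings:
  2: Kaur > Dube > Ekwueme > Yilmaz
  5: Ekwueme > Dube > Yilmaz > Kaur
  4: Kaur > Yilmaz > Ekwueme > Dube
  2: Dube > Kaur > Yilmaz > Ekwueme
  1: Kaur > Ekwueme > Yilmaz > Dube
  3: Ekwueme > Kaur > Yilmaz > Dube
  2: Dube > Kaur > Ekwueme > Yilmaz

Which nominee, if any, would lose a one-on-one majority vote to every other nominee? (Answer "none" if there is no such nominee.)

Yilmaz

Pairwise majorities:
Ekwueme vs Yilmaz: Ekwueme wins 13–6.
Ekwueme vs Kaur: 8 to 11, Kaur.
Ekwueme vs Dube: Ekwueme is ranked higher on 5+4+1+3 = 13 ballots, Dube on 6. Ekwueme wins 13–6.
Yilmaz vs Kaur: Kaur wins 14–5.
Yilmaz vs Dube: Dube wins 11–8.
Kaur vs Dube: Kaur, 10–9.
Yilmaz loses to every other nominee — it is the Condorcet loser.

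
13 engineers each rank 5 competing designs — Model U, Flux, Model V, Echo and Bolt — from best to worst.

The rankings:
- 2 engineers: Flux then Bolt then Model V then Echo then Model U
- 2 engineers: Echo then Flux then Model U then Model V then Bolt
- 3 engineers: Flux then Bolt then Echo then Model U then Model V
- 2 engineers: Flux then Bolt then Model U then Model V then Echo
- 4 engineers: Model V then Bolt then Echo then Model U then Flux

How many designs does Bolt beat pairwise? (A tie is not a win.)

3

Bolt against each rival (13 engineers):
Bolt vs Model U: Bolt, 11–2.
Bolt vs Flux: Flux wins 9–4.
Bolt vs Model V: Bolt, 7–6.
Bolt vs Echo: Bolt is ranked higher on 2+3+2+4 = 11 ballots, Echo on 2. Bolt wins 11–2.
Bolt beats Model U, Model V, Echo; loses to Flux — 3 pairwise wins.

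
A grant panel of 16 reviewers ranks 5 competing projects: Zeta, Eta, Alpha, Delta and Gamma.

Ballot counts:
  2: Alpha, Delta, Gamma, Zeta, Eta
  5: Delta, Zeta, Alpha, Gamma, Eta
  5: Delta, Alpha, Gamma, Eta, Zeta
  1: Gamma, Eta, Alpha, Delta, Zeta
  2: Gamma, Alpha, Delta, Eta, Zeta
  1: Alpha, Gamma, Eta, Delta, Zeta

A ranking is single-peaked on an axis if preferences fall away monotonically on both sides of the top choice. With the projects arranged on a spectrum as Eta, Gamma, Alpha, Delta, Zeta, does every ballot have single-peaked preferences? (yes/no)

Axis positions: Eta=1, Gamma=2, Alpha=3, Delta=4, Zeta=5.
Bloc 1 (peak Alpha at position 3): ranking walks positions 3-4-2-5-1, expanding outward from the peak — single-peaked.
Bloc 2 (peak Delta at position 4): ranking walks positions 4-5-3-2-1, expanding outward from the peak — single-peaked.
Bloc 3 (peak Delta at position 4): ranking walks positions 4-3-2-1-5, expanding outward from the peak — single-peaked.
Bloc 4 (peak Gamma at position 2): ranking walks positions 2-1-3-4-5, expanding outward from the peak — single-peaked.
Bloc 5 (peak Gamma at position 2): ranking walks positions 2-3-4-1-5, expanding outward from the peak — single-peaked.
Bloc 6 (peak Alpha at position 3): ranking walks positions 3-2-1-4-5, expanding outward from the peak — single-peaked.
Every ranking is single-peaked on this axis.

yes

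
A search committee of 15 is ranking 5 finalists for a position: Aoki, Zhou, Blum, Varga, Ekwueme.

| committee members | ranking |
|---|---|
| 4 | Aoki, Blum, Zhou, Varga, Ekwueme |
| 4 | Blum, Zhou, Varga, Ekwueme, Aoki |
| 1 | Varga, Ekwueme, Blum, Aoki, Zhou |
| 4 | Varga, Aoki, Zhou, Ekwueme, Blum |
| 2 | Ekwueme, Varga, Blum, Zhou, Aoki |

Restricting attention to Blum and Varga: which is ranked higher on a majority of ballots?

Ballots ranking Blum above Varga: 4 + 4 = 8.
Ballots ranking Varga above Blum: 15 − 8 = 7.
Blum wins the head-to-head 8–7.

Blum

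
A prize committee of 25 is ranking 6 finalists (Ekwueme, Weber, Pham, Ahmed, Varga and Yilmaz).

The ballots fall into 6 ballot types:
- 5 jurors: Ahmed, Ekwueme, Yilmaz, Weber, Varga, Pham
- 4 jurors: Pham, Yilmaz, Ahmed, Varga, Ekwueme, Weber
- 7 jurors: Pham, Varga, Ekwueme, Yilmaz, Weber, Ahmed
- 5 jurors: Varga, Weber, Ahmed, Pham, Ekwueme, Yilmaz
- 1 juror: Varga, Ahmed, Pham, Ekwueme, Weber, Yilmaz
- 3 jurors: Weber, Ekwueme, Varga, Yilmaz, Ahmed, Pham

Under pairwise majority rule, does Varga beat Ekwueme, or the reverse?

Ballots ranking Varga above Ekwueme: 4 + 7 + 5 + 1 = 17.
Ballots ranking Ekwueme above Varga: 25 − 17 = 8.
Varga wins the head-to-head 17–8.

Varga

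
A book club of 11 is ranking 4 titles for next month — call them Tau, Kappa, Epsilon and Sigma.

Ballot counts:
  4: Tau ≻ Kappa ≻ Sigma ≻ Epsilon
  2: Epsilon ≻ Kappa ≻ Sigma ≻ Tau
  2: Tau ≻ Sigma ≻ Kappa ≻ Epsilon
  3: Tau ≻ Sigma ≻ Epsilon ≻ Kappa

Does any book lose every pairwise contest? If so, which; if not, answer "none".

Head-to-head results (11 members):
Tau vs Kappa: Tau wins 9–2.
Tau vs Epsilon: Tau preferred on 4+2+3 = 9 ballots; Tau wins 9–2.
Tau–Sigma: Tau 9–2.
Kappa vs Epsilon: Kappa, 6–5.
Kappa vs Sigma: Kappa is ranked higher on 4+2 = 6 ballots, Sigma on 5. Kappa wins 6–5.
Epsilon–Sigma: Sigma 9–2.
Epsilon loses to every other book — it is the Condorcet loser.

Epsilon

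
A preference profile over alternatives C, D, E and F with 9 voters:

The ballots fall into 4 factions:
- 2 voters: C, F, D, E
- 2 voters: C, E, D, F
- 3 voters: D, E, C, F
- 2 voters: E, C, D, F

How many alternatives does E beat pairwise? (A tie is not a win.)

E against each rival (9 voters):
E vs C: E is ranked higher on 3+2 = 5 ballots, C on 4. E wins 5–4.
E vs D: D, 5–4.
E vs F: E wins 7–2.
E beats C, F; loses to D — 2 pairwise wins.

2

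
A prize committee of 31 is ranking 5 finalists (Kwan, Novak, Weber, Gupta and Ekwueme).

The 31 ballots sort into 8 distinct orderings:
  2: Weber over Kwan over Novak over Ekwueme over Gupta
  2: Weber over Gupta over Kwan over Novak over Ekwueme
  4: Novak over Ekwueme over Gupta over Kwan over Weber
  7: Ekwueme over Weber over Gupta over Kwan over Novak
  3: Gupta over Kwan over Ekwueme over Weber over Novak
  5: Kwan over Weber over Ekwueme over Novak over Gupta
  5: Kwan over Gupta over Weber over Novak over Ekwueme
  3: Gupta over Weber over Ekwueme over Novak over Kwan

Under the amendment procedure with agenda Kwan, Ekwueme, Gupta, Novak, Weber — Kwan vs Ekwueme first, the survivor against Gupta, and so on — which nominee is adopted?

Weber

Round 1: Kwan vs Ekwueme — 17–14, Kwan advances.
Round 2: Kwan vs Gupta — 12–19, Gupta advances.
Round 3: Gupta vs Novak — 20–11, Gupta advances.
Round 4: Gupta vs Weber — 15–16, Weber advances.
The agenda winner is Weber.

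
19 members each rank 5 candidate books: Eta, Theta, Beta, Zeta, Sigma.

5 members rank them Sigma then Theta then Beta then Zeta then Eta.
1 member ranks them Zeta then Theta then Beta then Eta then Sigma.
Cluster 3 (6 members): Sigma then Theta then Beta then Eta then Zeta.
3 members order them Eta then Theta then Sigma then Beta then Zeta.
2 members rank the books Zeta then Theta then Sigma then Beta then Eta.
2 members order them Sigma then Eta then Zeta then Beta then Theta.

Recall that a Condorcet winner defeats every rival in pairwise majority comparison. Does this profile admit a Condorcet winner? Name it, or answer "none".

Head-to-head results (19 members):
Eta vs Theta: Eta preferred on 3+2 = 5 ballots; Theta wins 14–5.
Eta vs Beta: Eta is ranked higher on 3+2 = 5 ballots, Beta on 14. Beta wins 14–5.
Eta vs Zeta: 11 to 8, Eta.
Eta vs Sigma: Eta preferred on 1+3 = 4 ballots; Sigma wins 15–4.
Theta vs Beta: Theta is ranked higher on 5+1+6+3+2 = 17 ballots, Beta on 2. Theta wins 17–2.
Theta vs Zeta: 14 to 5, Theta.
Theta vs Sigma: 6 to 13, Sigma.
Beta vs Zeta: 5+6+3 = 14 for Beta, 5 for Zeta — Beta by 14–5.
Beta vs Sigma: Beta preferred on 1 ballot; Sigma wins 18–1.
Zeta vs Sigma: Zeta is ranked higher on 1+2 = 3 ballots, Sigma on 16. Sigma wins 16–3.
Sigma beats each of Eta, Theta, Beta, Zeta — Sigma is the Condorcet winner.

Sigma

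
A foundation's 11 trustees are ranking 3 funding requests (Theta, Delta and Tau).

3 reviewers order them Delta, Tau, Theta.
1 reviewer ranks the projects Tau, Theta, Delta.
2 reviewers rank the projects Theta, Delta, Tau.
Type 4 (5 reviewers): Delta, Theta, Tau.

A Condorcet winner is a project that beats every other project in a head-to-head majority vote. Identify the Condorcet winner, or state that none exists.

Delta

Check each pair by majority over 11 ballots:
Theta vs Delta: 3 to 8, Delta.
Theta vs Tau: 2+5 = 7 for Theta, 4 for Tau — Theta by 7–4.
Delta vs Tau: Delta preferred on 3+2+5 = 10 ballots; Delta wins 10–1.
Only Delta has no losses; Delta is the Condorcet winner.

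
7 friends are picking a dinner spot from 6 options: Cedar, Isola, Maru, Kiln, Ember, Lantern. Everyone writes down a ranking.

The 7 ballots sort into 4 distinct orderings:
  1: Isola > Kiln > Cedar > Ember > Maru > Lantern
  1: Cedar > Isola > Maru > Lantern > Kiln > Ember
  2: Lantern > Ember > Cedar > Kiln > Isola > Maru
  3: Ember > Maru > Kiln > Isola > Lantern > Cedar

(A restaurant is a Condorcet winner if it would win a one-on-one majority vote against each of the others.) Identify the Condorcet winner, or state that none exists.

Check each pair by majority over 7 ballots:
Cedar vs Isola: 3 to 4, Isola.
Cedar vs Maru: Cedar preferred on 1+1+2 = 4 ballots; Cedar wins 4–3.
Cedar vs Kiln: Cedar is ranked higher on 1+2 = 3 ballots, Kiln on 4. Kiln wins 4–3.
Cedar vs Ember: 1+1 = 2 for Cedar, 5 for Ember — Ember by 5–2.
Cedar vs Lantern: 1+1 = 2 for Cedar, 5 for Lantern — Lantern by 5–2.
Isola vs Maru: 4 to 3, Isola.
Isola vs Kiln: 1+1 = 2 for Isola, 5 for Kiln — Kiln by 5–2.
Isola vs Ember: Isola is ranked higher on 1+1 = 2 ballots, Ember on 5. Ember wins 5–2.
Isola vs Lantern: Isola is ranked higher on 1+1+3 = 5 ballots, Lantern on 2. Isola wins 5–2.
Maru vs Kiln: Maru is ranked higher on 1+3 = 4 ballots, Kiln on 3. Maru wins 4–3.
Maru vs Ember: Maru preferred on 1 ballot; Ember wins 6–1.
Maru vs Lantern: 5 to 2, Maru.
Kiln vs Ember: 2 to 5, Ember.
Kiln vs Lantern: Kiln is ranked higher on 1+3 = 4 ballots, Lantern on 3. Kiln wins 4–3.
Ember vs Lantern: Ember preferred on 1+3 = 4 ballots; Ember wins 4–3.
Ember wins every pairwise contest, so Ember is the Condorcet winner.

Ember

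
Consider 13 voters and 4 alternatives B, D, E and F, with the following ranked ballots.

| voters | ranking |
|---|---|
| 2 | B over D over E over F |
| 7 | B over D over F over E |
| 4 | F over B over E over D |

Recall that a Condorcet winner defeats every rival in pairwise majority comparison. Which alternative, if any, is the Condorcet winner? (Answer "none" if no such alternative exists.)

B

Check each pair by majority over 13 ballots:
B vs D: B wins 13–0.
B–E: B 13–0.
B vs F: 9 to 4, B.
D vs E: D, 9–4.
D vs F: 9 to 4, D.
E vs F: 2 to 11, F.
B beats each of D, E, F — B is the Condorcet winner.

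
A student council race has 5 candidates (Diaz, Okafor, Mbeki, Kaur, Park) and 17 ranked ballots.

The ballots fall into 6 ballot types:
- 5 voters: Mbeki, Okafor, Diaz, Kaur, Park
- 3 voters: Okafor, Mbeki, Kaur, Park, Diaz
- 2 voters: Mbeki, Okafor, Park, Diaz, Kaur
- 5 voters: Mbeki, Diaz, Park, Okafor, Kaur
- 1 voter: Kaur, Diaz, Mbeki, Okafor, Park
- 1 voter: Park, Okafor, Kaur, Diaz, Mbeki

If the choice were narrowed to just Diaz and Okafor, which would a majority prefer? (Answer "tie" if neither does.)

Ballots ranking Diaz above Okafor: 5 + 1 = 6.
Ballots ranking Okafor above Diaz: 17 − 6 = 11.
Okafor wins the head-to-head 11–6.

Okafor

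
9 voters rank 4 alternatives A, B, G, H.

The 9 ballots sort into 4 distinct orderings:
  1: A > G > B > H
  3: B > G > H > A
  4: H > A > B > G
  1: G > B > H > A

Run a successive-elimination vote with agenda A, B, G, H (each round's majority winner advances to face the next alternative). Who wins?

Round 1: A vs B — 5–4, A advances.
Round 2: A vs G — 5–4, A advances.
Round 3: A vs H — 1–8, H advances.
The agenda winner is H.

H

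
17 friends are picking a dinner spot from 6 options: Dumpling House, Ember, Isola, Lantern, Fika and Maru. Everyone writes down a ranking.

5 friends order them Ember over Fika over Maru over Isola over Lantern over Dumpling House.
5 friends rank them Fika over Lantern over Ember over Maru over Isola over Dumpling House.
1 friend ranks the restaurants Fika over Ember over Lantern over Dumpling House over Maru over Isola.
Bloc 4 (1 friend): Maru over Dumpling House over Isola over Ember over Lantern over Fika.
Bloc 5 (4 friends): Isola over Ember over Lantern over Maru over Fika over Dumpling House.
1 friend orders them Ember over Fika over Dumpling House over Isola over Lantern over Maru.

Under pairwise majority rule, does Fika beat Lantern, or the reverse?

Fika

Ballots ranking Fika above Lantern: 5 + 5 + 1 + 1 = 12.
Ballots ranking Lantern above Fika: 17 − 12 = 5.
Fika wins the head-to-head 12–5.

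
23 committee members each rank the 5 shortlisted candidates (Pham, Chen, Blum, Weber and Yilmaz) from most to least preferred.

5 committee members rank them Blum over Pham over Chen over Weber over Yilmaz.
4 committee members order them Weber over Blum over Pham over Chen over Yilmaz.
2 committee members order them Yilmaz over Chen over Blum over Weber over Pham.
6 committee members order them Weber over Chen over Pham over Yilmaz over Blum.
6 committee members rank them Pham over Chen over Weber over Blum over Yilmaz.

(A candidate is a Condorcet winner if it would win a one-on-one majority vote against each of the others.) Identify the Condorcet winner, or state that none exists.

none

Pairwise majorities:
Pham vs Chen: 15 to 8, Pham.
Pham vs Blum: 12 to 11, Pham.
Pham vs Weber: Pham is ranked higher on 5+6 = 11 ballots, Weber on 12. Weber wins 12–11.
Pham vs Yilmaz: 5+4+6+6 = 21 for Pham, 2 for Yilmaz — Pham by 21–2.
Chen vs Blum: Chen preferred on 2+6+6 = 14 ballots; Chen wins 14–9.
Chen vs Weber: 13 to 10, Chen.
Chen vs Yilmaz: 21 to 2, Chen.
Blum vs Weber: Blum preferred on 5+2 = 7 ballots; Weber wins 16–7.
Blum vs Yilmaz: Blum is ranked higher on 5+4+6 = 15 ballots, Yilmaz on 8. Blum wins 15–8.
Weber vs Yilmaz: Weber preferred on 5+4+6+6 = 21 ballots; Weber wins 21–2.
Every candidate loses at least once (Pham loses to Weber; Chen loses to Pham; Blum loses to Pham; Weber loses to Chen; Yilmaz loses to Pham). The majority relation contains the cycle Pham → Chen → Weber → Pham, so there is no Condorcet winner.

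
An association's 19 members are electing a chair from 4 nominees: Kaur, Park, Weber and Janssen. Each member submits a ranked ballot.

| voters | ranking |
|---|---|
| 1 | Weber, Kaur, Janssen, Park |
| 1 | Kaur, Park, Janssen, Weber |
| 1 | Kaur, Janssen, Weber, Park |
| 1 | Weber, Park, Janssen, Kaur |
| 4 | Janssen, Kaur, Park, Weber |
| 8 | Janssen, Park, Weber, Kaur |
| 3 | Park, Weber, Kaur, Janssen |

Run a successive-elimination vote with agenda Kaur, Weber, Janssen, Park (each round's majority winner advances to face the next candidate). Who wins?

Janssen

Round 1: Kaur vs Weber — 6–13, Weber advances.
Round 2: Weber vs Janssen — 5–14, Janssen advances.
Round 3: Janssen vs Park — 14–5, Janssen advances.
Janssen survives the agenda.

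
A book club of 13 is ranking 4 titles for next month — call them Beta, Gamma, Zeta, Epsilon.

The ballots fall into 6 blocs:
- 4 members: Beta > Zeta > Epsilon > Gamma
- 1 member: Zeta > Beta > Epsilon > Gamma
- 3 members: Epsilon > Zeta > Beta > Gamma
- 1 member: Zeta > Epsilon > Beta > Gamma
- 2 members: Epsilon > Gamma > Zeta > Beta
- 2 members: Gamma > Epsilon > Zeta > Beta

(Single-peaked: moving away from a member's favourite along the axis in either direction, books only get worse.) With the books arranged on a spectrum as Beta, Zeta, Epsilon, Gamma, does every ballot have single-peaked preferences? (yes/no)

yes

Axis positions: Beta=1, Zeta=2, Epsilon=3, Gamma=4.
Bloc 1 (peak Beta at position 1): ranking walks positions 1-2-3-4, expanding outward from the peak — single-peaked.
Bloc 2 (peak Zeta at position 2): ranking walks positions 2-1-3-4, expanding outward from the peak — single-peaked.
Bloc 3 (peak Epsilon at position 3): ranking walks positions 3-2-1-4, expanding outward from the peak — single-peaked.
Bloc 4 (peak Zeta at position 2): ranking walks positions 2-3-1-4, expanding outward from the peak — single-peaked.
Bloc 5 (peak Epsilon at position 3): ranking walks positions 3-4-2-1, expanding outward from the peak — single-peaked.
Bloc 6 (peak Gamma at position 4): ranking walks positions 4-3-2-1, expanding outward from the peak — single-peaked.
Every ranking is single-peaked on this axis.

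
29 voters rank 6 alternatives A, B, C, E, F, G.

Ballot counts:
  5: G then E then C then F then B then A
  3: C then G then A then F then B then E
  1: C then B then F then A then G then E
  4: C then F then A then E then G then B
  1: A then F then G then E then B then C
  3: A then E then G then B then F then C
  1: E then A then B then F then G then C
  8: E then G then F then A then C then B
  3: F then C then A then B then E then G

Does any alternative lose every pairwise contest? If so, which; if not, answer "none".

Pairwise majorities:
A vs B: 23 for A, 6 for B — A by 23–6.
A–C: C 16–13.
A vs E: 3+1+4+1+3+3 = 15 for A, 14 for E — A by 15–14.
A vs F: A preferred on 3+1+3+1 = 8 ballots; F wins 21–8.
A vs G: 13 to 16, G.
B–C: C 24–5.
B vs E: B is ranked higher on 3+1+3 = 7 ballots, E on 22. E wins 22–7.
B vs F: B preferred on 1+3+1 = 5 ballots; F wins 24–5.
B vs G: B is ranked higher on 1+1+3 = 5 ballots, G on 24. G wins 24–5.
C vs E: 11 to 18, E.
C vs F: C preferred on 5+3+1+4 = 13 ballots; F wins 16–13.
C vs G: G wins 18–11.
E–F: E 17–12.
E vs G: E preferred on 4+3+1+8+3 = 19 ballots; E wins 19–10.
F vs G: 1+4+1+1+3 = 10 for F, 19 for G — G by 19–10.
B is beaten in every head-to-head and is the Condorcet loser.

B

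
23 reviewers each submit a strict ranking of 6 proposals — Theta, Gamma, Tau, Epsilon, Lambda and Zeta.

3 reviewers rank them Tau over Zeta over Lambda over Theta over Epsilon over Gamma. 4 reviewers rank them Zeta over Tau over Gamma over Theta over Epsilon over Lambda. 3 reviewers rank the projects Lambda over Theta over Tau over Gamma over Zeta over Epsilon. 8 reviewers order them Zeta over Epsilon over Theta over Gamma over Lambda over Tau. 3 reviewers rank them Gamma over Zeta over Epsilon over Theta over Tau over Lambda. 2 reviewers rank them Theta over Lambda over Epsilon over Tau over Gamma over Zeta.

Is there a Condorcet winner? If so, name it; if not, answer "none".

Zeta

Head-to-head results (23 reviewers):
Theta–Gamma: Theta 16–7.
Theta vs Tau: Theta, 16–7.
Theta vs Epsilon: Theta, 12–11.
Theta–Lambda: Theta 17–6.
Theta–Zeta: Zeta 18–5.
Gamma–Tau: Tau 12–11.
Gamma vs Epsilon: Epsilon, 13–10.
Gamma–Lambda: Gamma 15–8.
Gamma vs Zeta: Zeta wins 15–8.
Tau vs Epsilon: Epsilon wins 13–10.
Tau vs Lambda: Lambda wins 13–10.
Tau vs Zeta: Zeta, 15–8.
Epsilon–Lambda: Epsilon 15–8.
Epsilon vs Zeta: Zeta, 21–2.
Lambda vs Zeta: Zeta, 18–5.
Only Zeta has no losses; Zeta is the Condorcet winner.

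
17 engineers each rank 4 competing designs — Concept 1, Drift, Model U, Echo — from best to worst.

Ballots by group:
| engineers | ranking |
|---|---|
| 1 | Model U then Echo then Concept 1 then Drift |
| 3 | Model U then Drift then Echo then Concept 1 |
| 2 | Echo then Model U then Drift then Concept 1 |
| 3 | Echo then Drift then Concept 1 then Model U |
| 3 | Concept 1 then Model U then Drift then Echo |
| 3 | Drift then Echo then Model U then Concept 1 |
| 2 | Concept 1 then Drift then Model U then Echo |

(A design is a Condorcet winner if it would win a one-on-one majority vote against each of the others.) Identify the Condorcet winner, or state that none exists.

Pairwise majorities:
Concept 1 vs Drift: Concept 1 preferred on 1+3+2 = 6 ballots; Drift wins 11–6.
Concept 1 vs Model U: 8 to 9, Model U.
Concept 1 vs Echo: 5 to 12, Echo.
Drift vs Model U: Drift is ranked higher on 3+3+2 = 8 ballots, Model U on 9. Model U wins 9–8.
Drift vs Echo: Drift, 11–6.
Model U vs Echo: Model U preferred on 1+3+3+2 = 9 ballots; Model U wins 9–8.
Model U wins every pairwise contest, so Model U is the Condorcet winner.

Model U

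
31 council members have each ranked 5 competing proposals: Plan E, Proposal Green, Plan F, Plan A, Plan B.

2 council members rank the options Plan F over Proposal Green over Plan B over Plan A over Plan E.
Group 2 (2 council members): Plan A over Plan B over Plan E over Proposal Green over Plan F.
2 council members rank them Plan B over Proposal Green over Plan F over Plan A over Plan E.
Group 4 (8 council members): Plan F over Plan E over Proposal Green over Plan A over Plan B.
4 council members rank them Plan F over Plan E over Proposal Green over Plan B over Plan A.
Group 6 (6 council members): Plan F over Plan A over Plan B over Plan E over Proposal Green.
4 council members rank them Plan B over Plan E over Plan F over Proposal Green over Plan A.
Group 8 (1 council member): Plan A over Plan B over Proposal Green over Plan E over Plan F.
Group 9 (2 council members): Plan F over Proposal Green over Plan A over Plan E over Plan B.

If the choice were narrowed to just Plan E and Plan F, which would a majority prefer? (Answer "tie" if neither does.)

Plan F

Ballots ranking Plan E above Plan F: 2 + 4 + 1 = 7.
Ballots ranking Plan F above Plan E: 31 − 7 = 24.
Plan F wins the head-to-head 24–7.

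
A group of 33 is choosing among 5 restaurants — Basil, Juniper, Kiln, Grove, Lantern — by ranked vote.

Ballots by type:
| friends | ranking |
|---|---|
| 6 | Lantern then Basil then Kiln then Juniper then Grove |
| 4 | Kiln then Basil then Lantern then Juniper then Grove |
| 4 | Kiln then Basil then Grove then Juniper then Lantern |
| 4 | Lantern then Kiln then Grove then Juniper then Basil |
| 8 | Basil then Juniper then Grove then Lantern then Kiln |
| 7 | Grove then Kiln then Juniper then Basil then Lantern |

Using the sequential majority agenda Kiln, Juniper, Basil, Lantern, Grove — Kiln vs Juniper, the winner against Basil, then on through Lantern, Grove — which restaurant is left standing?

Grove

Round 1: Kiln vs Juniper — 25–8, Kiln advances.
Round 2: Kiln vs Basil — 19–14, Kiln advances.
Round 3: Kiln vs Lantern — 15–18, Lantern advances.
Round 4: Lantern vs Grove — 14–19, Grove advances.
The agenda winner is Grove.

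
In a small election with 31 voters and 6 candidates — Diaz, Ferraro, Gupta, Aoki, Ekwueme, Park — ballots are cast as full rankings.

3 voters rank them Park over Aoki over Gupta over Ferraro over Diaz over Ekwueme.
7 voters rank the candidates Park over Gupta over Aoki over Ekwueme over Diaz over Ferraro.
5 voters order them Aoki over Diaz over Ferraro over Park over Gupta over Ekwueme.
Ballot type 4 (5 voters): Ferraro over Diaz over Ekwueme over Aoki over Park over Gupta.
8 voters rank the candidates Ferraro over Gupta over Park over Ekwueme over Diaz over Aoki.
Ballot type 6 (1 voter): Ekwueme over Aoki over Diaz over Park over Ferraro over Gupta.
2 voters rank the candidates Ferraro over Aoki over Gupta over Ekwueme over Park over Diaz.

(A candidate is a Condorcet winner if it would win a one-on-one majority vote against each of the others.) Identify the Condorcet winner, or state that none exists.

none

Check each pair by majority over 31 ballots:
Diaz–Ferraro: Ferraro 18–13.
Diaz vs Gupta: Gupta wins 20–11.
Diaz vs Aoki: Aoki wins 18–13.
Diaz–Ekwueme: Ekwueme 18–13.
Diaz vs Park: Park wins 20–11.
Ferraro vs Gupta: 21 to 10, Ferraro.
Ferraro vs Aoki: 15 to 16, Aoki.
Ferraro vs Ekwueme: 3+5+5+8+2 = 23 for Ferraro, 8 for Ekwueme — Ferraro by 23–8.
Ferraro vs Park: Ferraro, 20–11.
Gupta–Aoki: Aoki 16–15.
Gupta–Ekwueme: Gupta 25–6.
Gupta vs Park: 8+2 = 10 for Gupta, 21 for Park — Park by 21–10.
Aoki vs Ekwueme: 3+7+5+2 = 17 for Aoki, 14 for Ekwueme — Aoki by 17–14.
Aoki vs Park: Park wins 18–13.
Ekwueme vs Park: Ekwueme preferred on 5+1+2 = 8 ballots; Park wins 23–8.
Each candidate drops at least one matchup (Diaz loses to Ferraro; Ferraro loses to Aoki; Gupta loses to Ferraro; Aoki loses to Park; Ekwueme loses to Ferraro; Park loses to Ferraro); the cycle Ferraro → Park → Aoki → Ferraro rules out a Condorcet winner.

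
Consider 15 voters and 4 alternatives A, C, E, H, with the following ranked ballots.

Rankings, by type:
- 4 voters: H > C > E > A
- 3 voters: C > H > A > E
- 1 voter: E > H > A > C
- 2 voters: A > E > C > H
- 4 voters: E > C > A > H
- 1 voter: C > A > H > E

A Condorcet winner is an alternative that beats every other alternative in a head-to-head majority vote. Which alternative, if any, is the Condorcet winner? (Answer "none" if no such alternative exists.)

C

Check each pair by majority over 15 ballots:
A vs C: C wins 12–3.
A vs E: E, 9–6.
A vs H: H, 8–7.
C vs E: C wins 8–7.
C–H: C 10–5.
E vs H: H, 8–7.
C wins every pairwise contest, so C is the Condorcet winner.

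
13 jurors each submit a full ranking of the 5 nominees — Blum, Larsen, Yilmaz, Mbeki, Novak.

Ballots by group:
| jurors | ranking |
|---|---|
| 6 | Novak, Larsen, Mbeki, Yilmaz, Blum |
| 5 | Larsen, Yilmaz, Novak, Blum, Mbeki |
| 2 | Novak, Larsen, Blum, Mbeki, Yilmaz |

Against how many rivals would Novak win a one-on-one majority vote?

4

Novak against each rival (13 jurors):
Novak–Blum: Novak 13–0.
Novak vs Larsen: Novak, 8–5.
Novak–Yilmaz: Novak 8–5.
Novak vs Mbeki: Novak, 13–0.
Novak beats Blum, Larsen, Yilmaz, Mbeki — 4 pairwise wins.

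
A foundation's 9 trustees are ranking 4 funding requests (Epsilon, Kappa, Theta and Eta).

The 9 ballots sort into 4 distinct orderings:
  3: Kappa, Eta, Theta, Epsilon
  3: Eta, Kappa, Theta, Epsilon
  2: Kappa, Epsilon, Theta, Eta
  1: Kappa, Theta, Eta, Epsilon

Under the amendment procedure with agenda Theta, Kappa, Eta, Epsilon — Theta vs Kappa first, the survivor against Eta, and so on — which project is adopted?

Kappa

Round 1: Theta vs Kappa — 0–9, Kappa advances.
Round 2: Kappa vs Eta — 6–3, Kappa advances.
Round 3: Kappa vs Epsilon — 9–0, Kappa advances.
The agenda winner is Kappa.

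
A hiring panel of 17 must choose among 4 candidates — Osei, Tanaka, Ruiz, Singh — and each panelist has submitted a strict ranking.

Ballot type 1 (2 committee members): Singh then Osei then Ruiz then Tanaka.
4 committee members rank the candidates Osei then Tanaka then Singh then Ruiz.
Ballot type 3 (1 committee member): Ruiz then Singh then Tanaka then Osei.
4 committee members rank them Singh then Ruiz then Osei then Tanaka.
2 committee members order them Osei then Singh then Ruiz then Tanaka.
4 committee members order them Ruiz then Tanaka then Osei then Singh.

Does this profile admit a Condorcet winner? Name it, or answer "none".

none

Head-to-head results (17 committee members):
Osei–Tanaka: Osei 12–5.
Osei–Ruiz: Ruiz 9–8.
Osei–Singh: Osei 10–7.
Tanaka vs Ruiz: Ruiz, 13–4.
Tanaka vs Singh: Singh wins 9–8.
Ruiz vs Singh: Singh wins 12–5.
Each candidate drops at least one matchup (Osei loses to Ruiz; Tanaka loses to Osei; Ruiz loses to Singh; Singh loses to Osei); the cycle Osei → Singh → Ruiz → Osei rules out a Condorcet winner.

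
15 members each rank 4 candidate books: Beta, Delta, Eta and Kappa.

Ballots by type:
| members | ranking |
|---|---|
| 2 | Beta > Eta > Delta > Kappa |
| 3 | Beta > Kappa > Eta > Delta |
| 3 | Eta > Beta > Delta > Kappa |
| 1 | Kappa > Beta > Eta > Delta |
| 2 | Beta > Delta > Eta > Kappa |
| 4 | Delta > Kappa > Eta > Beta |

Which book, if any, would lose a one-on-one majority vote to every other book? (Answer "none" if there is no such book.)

none

Head-to-head results (15 members):
Beta vs Delta: Beta is ranked higher on 2+3+3+1+2 = 11 ballots, Delta on 4. Beta wins 11–4.
Beta vs Eta: Beta preferred on 2+3+1+2 = 8 ballots; Beta wins 8–7.
Beta vs Kappa: Beta preferred on 2+3+3+2 = 10 ballots; Beta wins 10–5.
Delta vs Eta: Delta preferred on 2+4 = 6 ballots; Eta wins 9–6.
Delta vs Kappa: Delta, 11–4.
Eta vs Kappa: Eta is ranked higher on 2+3+2 = 7 ballots, Kappa on 8. Kappa wins 8–7.
Each book has at least one pairwise win (Beta beats Delta; Delta beats Kappa; Eta beats Delta; Kappa beats Eta) — no Condorcet loser.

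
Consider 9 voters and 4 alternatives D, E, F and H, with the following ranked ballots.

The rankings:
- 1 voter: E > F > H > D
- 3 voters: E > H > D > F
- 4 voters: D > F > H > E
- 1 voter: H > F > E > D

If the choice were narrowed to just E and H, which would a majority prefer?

H

Ballots ranking E above H: 1 + 3 = 4.
Ballots ranking H above E: 9 − 4 = 5.
H wins the head-to-head 5–4.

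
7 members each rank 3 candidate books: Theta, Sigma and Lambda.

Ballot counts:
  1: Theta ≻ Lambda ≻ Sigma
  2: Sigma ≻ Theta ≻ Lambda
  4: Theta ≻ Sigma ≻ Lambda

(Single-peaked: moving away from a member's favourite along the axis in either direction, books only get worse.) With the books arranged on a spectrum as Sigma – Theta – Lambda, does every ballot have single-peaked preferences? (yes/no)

yes

Axis positions: Sigma=1, Theta=2, Lambda=3.
Bloc 1 (peak Theta at position 2): ranking walks positions 2-3-1, expanding outward from the peak — single-peaked.
Bloc 2 (peak Sigma at position 1): ranking walks positions 1-2-3, expanding outward from the peak — single-peaked.
Bloc 3 (peak Theta at position 2): ranking walks positions 2-1-3, expanding outward from the peak — single-peaked.
Every ranking is single-peaked on this axis.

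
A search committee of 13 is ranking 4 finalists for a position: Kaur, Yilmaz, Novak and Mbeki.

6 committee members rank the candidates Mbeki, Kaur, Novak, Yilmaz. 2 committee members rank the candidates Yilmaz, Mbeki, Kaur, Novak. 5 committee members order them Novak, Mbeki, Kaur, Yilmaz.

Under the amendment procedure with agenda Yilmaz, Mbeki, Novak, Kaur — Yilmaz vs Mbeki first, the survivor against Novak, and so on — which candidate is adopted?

Mbeki

Round 1: Yilmaz vs Mbeki — 2–11, Mbeki advances.
Round 2: Mbeki vs Novak — 8–5, Mbeki advances.
Round 3: Mbeki vs Kaur — 13–0, Mbeki advances.
Mbeki survives the agenda.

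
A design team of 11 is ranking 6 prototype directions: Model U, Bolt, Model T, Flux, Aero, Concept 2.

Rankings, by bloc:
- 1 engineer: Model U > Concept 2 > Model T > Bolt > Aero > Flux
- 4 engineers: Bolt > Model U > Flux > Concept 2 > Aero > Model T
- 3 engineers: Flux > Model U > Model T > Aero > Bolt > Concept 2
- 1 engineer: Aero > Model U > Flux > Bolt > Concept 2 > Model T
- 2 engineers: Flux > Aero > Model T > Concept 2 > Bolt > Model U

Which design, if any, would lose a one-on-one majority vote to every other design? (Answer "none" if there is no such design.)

none

Head-to-head results (11 engineers):
Model U vs Bolt: Model U preferred on 1+3+1 = 5 ballots; Bolt wins 6–5.
Model U vs Model T: Model U preferred on 1+4+3+1 = 9 ballots; Model U wins 9–2.
Model U–Flux: Model U 6–5.
Model U vs Aero: Model U preferred on 1+4+3 = 8 ballots; Model U wins 8–3.
Model U vs Concept 2: Model U preferred on 1+4+3+1 = 9 ballots; Model U wins 9–2.
Bolt vs Model T: 5 to 6, Model T.
Bolt vs Flux: Flux, 6–5.
Bolt vs Aero: Aero, 6–5.
Bolt vs Concept 2: Bolt, 8–3.
Model T vs Flux: 1 to 10, Flux.
Model T vs Aero: 1+3 = 4 for Model T, 7 for Aero — Aero by 7–4.
Model T vs Concept 2: Concept 2, 6–5.
Flux–Aero: Flux 9–2.
Flux–Concept 2: Flux 10–1.
Aero vs Concept 2: Aero preferred on 3+1+2 = 6 ballots; Aero wins 6–5.
Every design wins at least one matchup (Model U beats Model T; Bolt beats Model U; Model T beats Bolt; Flux beats Bolt; Aero beats Bolt; Concept 2 beats Model T), so there is no Condorcet loser.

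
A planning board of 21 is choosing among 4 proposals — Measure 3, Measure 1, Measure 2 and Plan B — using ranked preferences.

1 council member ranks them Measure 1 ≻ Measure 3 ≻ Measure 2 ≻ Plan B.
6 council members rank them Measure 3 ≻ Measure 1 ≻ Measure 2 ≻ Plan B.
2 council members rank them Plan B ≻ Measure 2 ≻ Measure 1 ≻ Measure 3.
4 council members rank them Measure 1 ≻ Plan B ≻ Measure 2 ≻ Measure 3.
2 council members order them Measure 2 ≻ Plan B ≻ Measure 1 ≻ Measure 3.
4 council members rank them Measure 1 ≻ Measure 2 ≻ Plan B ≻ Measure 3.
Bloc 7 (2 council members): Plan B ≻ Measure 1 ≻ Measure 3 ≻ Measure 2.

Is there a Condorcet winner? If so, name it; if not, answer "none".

Pairwise majorities:
Measure 3 vs Measure 1: Measure 3 preferred on 6 ballots; Measure 1 wins 15–6.
Measure 3 vs Measure 2: Measure 2, 12–9.
Measure 3 vs Plan B: Measure 3 preferred on 1+6 = 7 ballots; Plan B wins 14–7.
Measure 1 vs Measure 2: Measure 1 preferred on 1+6+4+4+2 = 17 ballots; Measure 1 wins 17–4.
Measure 1 vs Plan B: 15 to 6, Measure 1.
Measure 2 vs Plan B: Measure 2 preferred on 1+6+2+4 = 13 ballots; Measure 2 wins 13–8.
Measure 1 beats each of Measure 3, Measure 2, Plan B — Measure 1 is the Condorcet winner.

Measure 1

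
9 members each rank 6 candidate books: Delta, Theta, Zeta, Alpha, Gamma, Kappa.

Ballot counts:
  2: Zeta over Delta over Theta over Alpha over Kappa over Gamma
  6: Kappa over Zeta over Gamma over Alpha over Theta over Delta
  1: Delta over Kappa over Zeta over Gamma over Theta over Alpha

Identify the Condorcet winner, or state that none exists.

Check each pair by majority over 9 ballots:
Delta vs Theta: Theta wins 6–3.
Delta vs Zeta: 1 for Delta, 8 for Zeta — Zeta by 8–1.
Delta vs Alpha: 3 to 6, Alpha.
Delta vs Gamma: Gamma wins 6–3.
Delta vs Kappa: 3 to 6, Kappa.
Theta–Zeta: Zeta 9–0.
Theta vs Alpha: Alpha, 6–3.
Theta–Gamma: Gamma 7–2.
Theta vs Kappa: 2 to 7, Kappa.
Zeta vs Alpha: Zeta is ranked higher on 2+6+1 = 9 ballots, Alpha on 0. Zeta wins 9–0.
Zeta–Gamma: Zeta 9–0.
Zeta vs Kappa: Kappa, 7–2.
Alpha vs Gamma: Gamma wins 7–2.
Alpha vs Kappa: Alpha is ranked higher on 2 ballots, Kappa on 7. Kappa wins 7–2.
Gamma vs Kappa: Gamma preferred on 0 ballots; Kappa wins 9–0.
Only Kappa has no losses; Kappa is the Condorcet winner.

Kappa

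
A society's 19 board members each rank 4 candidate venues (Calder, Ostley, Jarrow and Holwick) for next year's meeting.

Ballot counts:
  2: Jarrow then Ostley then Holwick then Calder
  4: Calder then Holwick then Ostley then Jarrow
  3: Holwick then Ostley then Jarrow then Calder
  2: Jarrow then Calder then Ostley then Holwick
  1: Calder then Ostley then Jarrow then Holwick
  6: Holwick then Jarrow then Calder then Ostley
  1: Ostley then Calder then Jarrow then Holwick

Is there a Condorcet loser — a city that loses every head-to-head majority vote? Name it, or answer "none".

Ostley

Head-to-head results (19 organisers):
Calder vs Ostley: Calder, 13–6.
Calder vs Jarrow: 4+1+1 = 6 for Calder, 13 for Jarrow — Jarrow by 13–6.
Calder vs Holwick: Calder preferred on 4+2+1+1 = 8 ballots; Holwick wins 11–8.
Ostley vs Jarrow: Ostley preferred on 4+3+1+1 = 9 ballots; Jarrow wins 10–9.
Ostley vs Holwick: Ostley is ranked higher on 2+2+1+1 = 6 ballots, Holwick on 13. Holwick wins 13–6.
Jarrow vs Holwick: 2+2+1+1 = 6 for Jarrow, 13 for Holwick — Holwick by 13–6.
Only Ostley has no wins; Ostley is the Condorcet loser.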